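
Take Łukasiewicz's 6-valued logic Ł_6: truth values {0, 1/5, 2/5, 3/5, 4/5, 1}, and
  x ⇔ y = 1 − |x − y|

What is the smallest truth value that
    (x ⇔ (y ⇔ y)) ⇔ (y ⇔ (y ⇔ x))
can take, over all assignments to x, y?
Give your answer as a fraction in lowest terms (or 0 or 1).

1/5

Take x = 0, y = 2/5:
y ⇔ y = 2/5 ⇔ 2/5 = 1
x ⇔ (y ⇔ y) = 0 ⇔ 1 = 0
y ⇔ x = 2/5 ⇔ 0 = 3/5
y ⇔ (y ⇔ x) = 2/5 ⇔ 3/5 = 4/5
(x ⇔ (y ⇔ y)) ⇔ (y ⇔ (y ⇔ x)) = 0 ⇔ 4/5 = 1/5
No assignment yields a value below 1/5, so this is the minimum.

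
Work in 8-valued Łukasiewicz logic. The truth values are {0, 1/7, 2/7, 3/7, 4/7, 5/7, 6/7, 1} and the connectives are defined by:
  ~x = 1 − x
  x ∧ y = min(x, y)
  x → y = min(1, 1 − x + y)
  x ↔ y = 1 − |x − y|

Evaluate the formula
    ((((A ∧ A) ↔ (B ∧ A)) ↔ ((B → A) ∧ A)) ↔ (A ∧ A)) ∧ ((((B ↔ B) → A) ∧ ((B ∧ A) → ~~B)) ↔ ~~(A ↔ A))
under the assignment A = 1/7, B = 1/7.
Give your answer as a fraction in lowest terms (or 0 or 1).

1/7

A ∧ A = 1/7 ∧ 1/7 = 1/7
B ∧ A = 1/7 ∧ 1/7 = 1/7
(A ∧ A) ↔ (B ∧ A) = 1/7 ↔ 1/7 = 1
B → A = 1/7 → 1/7 = 1
(B → A) ∧ A = 1 ∧ 1/7 = 1/7
((A ∧ A) ↔ (B ∧ A)) ↔ ((B → A) ∧ A) = 1 ↔ 1/7 = 1/7
A ∧ A = 1/7 ∧ 1/7 = 1/7
(((A ∧ A) ↔ (B ∧ A)) ↔ ((B → A) ∧ A)) ↔ (A ∧ A) = 1/7 ↔ 1/7 = 1
B ↔ B = 1/7 ↔ 1/7 = 1
(B ↔ B) → A = 1 → 1/7 = 1/7
B ∧ A = 1/7 ∧ 1/7 = 1/7
~B = ~1/7 = 6/7
~~B = ~6/7 = 1/7
(B ∧ A) → ~~B = 1/7 → 1/7 = 1
((B ↔ B) → A) ∧ ((B ∧ A) → ~~B) = 1/7 ∧ 1 = 1/7
A ↔ A = 1/7 ↔ 1/7 = 1
~(A ↔ A) = ~1 = 0
~~(A ↔ A) = ~0 = 1
(((B ↔ B) → A) ∧ ((B ∧ A) → ~~B)) ↔ ~~(A ↔ A) = 1/7 ↔ 1 = 1/7
((((A ∧ A) ↔ (B ∧ A)) ↔ ((B → A) ∧ A)) ↔ (A ∧ A)) ∧ ((((B ↔ B) → A) ∧ ((B ∧ A) → ~~B)) ↔ ~~(A ↔ A)) = 1 ∧ 1/7 = 1/7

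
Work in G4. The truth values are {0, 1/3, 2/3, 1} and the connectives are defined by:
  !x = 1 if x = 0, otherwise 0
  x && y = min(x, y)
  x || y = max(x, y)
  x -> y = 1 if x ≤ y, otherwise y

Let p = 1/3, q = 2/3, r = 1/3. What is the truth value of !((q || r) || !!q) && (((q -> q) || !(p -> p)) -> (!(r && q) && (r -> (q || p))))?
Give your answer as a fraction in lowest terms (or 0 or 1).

q || r = 2/3 || 1/3 = 2/3
!q = !2/3 = 0
!!q = !0 = 1
(q || r) || !!q = 2/3 || 1 = 1
!((q || r) || !!q) = !1 = 0
q -> q = 2/3 -> 2/3 = 1
p -> p = 1/3 -> 1/3 = 1
!(p -> p) = !1 = 0
(q -> q) || !(p -> p) = 1 || 0 = 1
r && q = 1/3 && 2/3 = 1/3
!(r && q) = !1/3 = 0
q || p = 2/3 || 1/3 = 2/3
r -> (q || p) = 1/3 -> 2/3 = 1
!(r && q) && (r -> (q || p)) = 0 && 1 = 0
((q -> q) || !(p -> p)) -> (!(r && q) && (r -> (q || p))) = 1 -> 0 = 0
!((q || r) || !!q) && (((q -> q) || !(p -> p)) -> (!(r && q) && (r -> (q || p)))) = 0 && 0 = 0

0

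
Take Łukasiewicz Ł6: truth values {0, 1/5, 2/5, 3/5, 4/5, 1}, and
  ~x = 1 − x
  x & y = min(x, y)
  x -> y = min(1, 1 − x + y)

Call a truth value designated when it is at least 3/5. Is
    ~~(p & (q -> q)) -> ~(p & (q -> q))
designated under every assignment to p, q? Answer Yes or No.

Counterexample: take p = 4/5, q = 0.
q -> q = 0 -> 0 = 1
p & (q -> q) = 4/5 & 1 = 4/5
~(p & (q -> q)) = ~4/5 = 1/5
~~(p & (q -> q)) = ~1/5 = 4/5
~(p & (q -> q)) = ~4/5 = 1/5
~~(p & (q -> q)) -> ~(p & (q -> q)) = 4/5 -> 1/5 = 2/5
This gives 2/5, which is below 3/5.

No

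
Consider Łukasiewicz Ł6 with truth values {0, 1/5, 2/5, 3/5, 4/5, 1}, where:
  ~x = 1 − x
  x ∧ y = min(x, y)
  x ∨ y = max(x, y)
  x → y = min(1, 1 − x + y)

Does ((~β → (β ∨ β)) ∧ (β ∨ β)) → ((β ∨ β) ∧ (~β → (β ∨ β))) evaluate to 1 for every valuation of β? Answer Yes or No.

Yes

β = 0 ↦ 1
β = 1/5 ↦ 1
β = 2/5 ↦ 1
β = 3/5 ↦ 1
β = 4/5 ↦ 1
β = 1 ↦ 1
Every assignment gives a value ≥ 1.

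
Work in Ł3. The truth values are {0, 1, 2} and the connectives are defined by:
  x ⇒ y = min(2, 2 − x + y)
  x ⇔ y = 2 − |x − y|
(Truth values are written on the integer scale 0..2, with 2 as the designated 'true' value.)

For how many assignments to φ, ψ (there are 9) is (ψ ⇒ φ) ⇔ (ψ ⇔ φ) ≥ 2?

φ = 0, ψ = 0 ↦ 2  ≥
φ = 0, ψ = 1 ↦ 2  ≥
φ = 0, ψ = 2 ↦ 2  ≥
φ = 1, ψ = 0 ↦ 1  <
φ = 1, ψ = 1 ↦ 2  ≥
φ = 1, ψ = 2 ↦ 2  ≥
φ = 2, ψ = 0 ↦ 0  <
φ = 2, ψ = 1 ↦ 1  <
φ = 2, ψ = 2 ↦ 2  ≥
So 6 of the 9 assignments meet the threshold.

6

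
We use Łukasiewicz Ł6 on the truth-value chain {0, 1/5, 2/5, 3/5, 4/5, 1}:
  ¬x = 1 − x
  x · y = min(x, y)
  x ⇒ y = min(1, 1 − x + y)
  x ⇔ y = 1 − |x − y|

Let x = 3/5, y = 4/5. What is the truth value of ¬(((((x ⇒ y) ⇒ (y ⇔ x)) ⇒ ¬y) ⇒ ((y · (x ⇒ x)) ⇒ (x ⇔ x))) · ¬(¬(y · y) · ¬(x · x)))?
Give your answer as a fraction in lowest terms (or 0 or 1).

1/5

x ⇒ y = 3/5 ⇒ 4/5 = 1
y ⇔ x = 4/5 ⇔ 3/5 = 4/5
(x ⇒ y) ⇒ (y ⇔ x) = 1 ⇒ 4/5 = 4/5
¬y = ¬4/5 = 1/5
((x ⇒ y) ⇒ (y ⇔ x)) ⇒ ¬y = 4/5 ⇒ 1/5 = 2/5
x ⇒ x = 3/5 ⇒ 3/5 = 1
y · (x ⇒ x) = 4/5 · 1 = 4/5
x ⇔ x = 3/5 ⇔ 3/5 = 1
(y · (x ⇒ x)) ⇒ (x ⇔ x) = 4/5 ⇒ 1 = 1
(((x ⇒ y) ⇒ (y ⇔ x)) ⇒ ¬y) ⇒ ((y · (x ⇒ x)) ⇒ (x ⇔ x)) = 2/5 ⇒ 1 = 1
y · y = 4/5 · 4/5 = 4/5
¬(y · y) = ¬4/5 = 1/5
x · x = 3/5 · 3/5 = 3/5
¬(x · x) = ¬3/5 = 2/5
¬(y · y) · ¬(x · x) = 1/5 · 2/5 = 1/5
¬(¬(y · y) · ¬(x · x)) = ¬1/5 = 4/5
((((x ⇒ y) ⇒ (y ⇔ x)) ⇒ ¬y) ⇒ ((y · (x ⇒ x)) ⇒ (x ⇔ x))) · ¬(¬(y · y) · ¬(x · x)) = 1 · 4/5 = 4/5
¬(((((x ⇒ y) ⇒ (y ⇔ x)) ⇒ ¬y) ⇒ ((y · (x ⇒ x)) ⇒ (x ⇔ x))) · ¬(¬(y · y) · ¬(x · x))) = ¬4/5 = 1/5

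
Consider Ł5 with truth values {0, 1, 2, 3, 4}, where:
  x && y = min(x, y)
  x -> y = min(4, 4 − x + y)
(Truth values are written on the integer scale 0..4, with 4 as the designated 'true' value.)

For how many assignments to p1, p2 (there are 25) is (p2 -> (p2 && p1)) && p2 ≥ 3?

5

value 4: 1 assignment (counts)
value 3: 4 assignments (counts)
value 2: 7 assignments
value 1: 7 assignments
value 0: 6 assignments
So 5 of the 25 assignments meet the threshold.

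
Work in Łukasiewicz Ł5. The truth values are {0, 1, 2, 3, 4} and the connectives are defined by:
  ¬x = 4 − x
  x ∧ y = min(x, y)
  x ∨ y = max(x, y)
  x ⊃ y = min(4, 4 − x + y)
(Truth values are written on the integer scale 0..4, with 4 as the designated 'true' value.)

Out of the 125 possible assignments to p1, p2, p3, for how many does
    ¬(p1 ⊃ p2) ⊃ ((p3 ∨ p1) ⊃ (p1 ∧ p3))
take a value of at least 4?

112

value 4: 112 assignments (counts)
value 3: 6 assignments
value 2: 4 assignments
value 1: 2 assignments
value 0: 1 assignment
So 112 of the 125 assignments meet the threshold.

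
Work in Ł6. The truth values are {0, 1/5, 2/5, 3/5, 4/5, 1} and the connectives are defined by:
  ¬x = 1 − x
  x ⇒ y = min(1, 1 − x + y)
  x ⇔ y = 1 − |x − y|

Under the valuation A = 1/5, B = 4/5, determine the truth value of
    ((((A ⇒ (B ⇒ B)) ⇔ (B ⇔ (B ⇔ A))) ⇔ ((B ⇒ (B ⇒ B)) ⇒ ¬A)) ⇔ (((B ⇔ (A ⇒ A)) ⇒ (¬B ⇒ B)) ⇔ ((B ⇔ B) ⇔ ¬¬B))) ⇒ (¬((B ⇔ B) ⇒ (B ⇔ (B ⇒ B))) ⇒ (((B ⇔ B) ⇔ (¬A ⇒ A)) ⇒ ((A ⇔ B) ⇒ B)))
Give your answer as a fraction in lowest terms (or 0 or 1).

B ⇒ B = 4/5 ⇒ 4/5 = 1
A ⇒ (B ⇒ B) = 1/5 ⇒ 1 = 1
B ⇔ A = 4/5 ⇔ 1/5 = 2/5
B ⇔ (B ⇔ A) = 4/5 ⇔ 2/5 = 3/5
(A ⇒ (B ⇒ B)) ⇔ (B ⇔ (B ⇔ A)) = 1 ⇔ 3/5 = 3/5
B ⇒ B = 4/5 ⇒ 4/5 = 1
B ⇒ (B ⇒ B) = 4/5 ⇒ 1 = 1
¬A = ¬1/5 = 4/5
(B ⇒ (B ⇒ B)) ⇒ ¬A = 1 ⇒ 4/5 = 4/5
((A ⇒ (B ⇒ B)) ⇔ (B ⇔ (B ⇔ A))) ⇔ ((B ⇒ (B ⇒ B)) ⇒ ¬A) = 3/5 ⇔ 4/5 = 4/5
A ⇒ A = 1/5 ⇒ 1/5 = 1
B ⇔ (A ⇒ A) = 4/5 ⇔ 1 = 4/5
¬B = ¬4/5 = 1/5
¬B ⇒ B = 1/5 ⇒ 4/5 = 1
(B ⇔ (A ⇒ A)) ⇒ (¬B ⇒ B) = 4/5 ⇒ 1 = 1
B ⇔ B = 4/5 ⇔ 4/5 = 1
¬B = ¬4/5 = 1/5
¬¬B = ¬1/5 = 4/5
(B ⇔ B) ⇔ ¬¬B = 1 ⇔ 4/5 = 4/5
((B ⇔ (A ⇒ A)) ⇒ (¬B ⇒ B)) ⇔ ((B ⇔ B) ⇔ ¬¬B) = 1 ⇔ 4/5 = 4/5
(((A ⇒ (B ⇒ B)) ⇔ (B ⇔ (B ⇔ A))) ⇔ ((B ⇒ (B ⇒ B)) ⇒ ¬A)) ⇔ (((B ⇔ (A ⇒ A)) ⇒ (¬B ⇒ B)) ⇔ ((B ⇔ B) ⇔ ¬¬B)) = 4/5 ⇔ 4/5 = 1
B ⇔ B = 4/5 ⇔ 4/5 = 1
B ⇒ B = 4/5 ⇒ 4/5 = 1
B ⇔ (B ⇒ B) = 4/5 ⇔ 1 = 4/5
(B ⇔ B) ⇒ (B ⇔ (B ⇒ B)) = 1 ⇒ 4/5 = 4/5
¬((B ⇔ B) ⇒ (B ⇔ (B ⇒ B))) = ¬4/5 = 1/5
B ⇔ B = 4/5 ⇔ 4/5 = 1
¬A = ¬1/5 = 4/5
¬A ⇒ A = 4/5 ⇒ 1/5 = 2/5
(B ⇔ B) ⇔ (¬A ⇒ A) = 1 ⇔ 2/5 = 2/5
A ⇔ B = 1/5 ⇔ 4/5 = 2/5
(A ⇔ B) ⇒ B = 2/5 ⇒ 4/5 = 1
((B ⇔ B) ⇔ (¬A ⇒ A)) ⇒ ((A ⇔ B) ⇒ B) = 2/5 ⇒ 1 = 1
¬((B ⇔ B) ⇒ (B ⇔ (B ⇒ B))) ⇒ (((B ⇔ B) ⇔ (¬A ⇒ A)) ⇒ ((A ⇔ B) ⇒ B)) = 1/5 ⇒ 1 = 1
((((A ⇒ (B ⇒ B)) ⇔ (B ⇔ (B ⇔ A))) ⇔ ((B ⇒ (B ⇒ B)) ⇒ ¬A)) ⇔ (((B ⇔ (A ⇒ A)) ⇒ (¬B ⇒ B)) ⇔ ((B ⇔ B) ⇔ ¬¬B))) ⇒ (¬((B ⇔ B) ⇒ (B ⇔ (B ⇒ B))) ⇒ (((B ⇔ B) ⇔ (¬A ⇒ A)) ⇒ ((A ⇔ B) ⇒ B))) = 1 ⇒ 1 = 1

1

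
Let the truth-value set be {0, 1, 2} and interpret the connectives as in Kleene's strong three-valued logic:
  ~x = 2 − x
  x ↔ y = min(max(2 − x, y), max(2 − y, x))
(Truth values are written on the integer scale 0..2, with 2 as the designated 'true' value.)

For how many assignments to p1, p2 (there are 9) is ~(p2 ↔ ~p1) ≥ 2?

2

p1 = 0, p2 = 0 ↦ 2  ≥
p1 = 0, p2 = 1 ↦ 1  <
p1 = 0, p2 = 2 ↦ 0  <
p1 = 1, p2 = 0 ↦ 1  <
p1 = 1, p2 = 1 ↦ 1  <
p1 = 1, p2 = 2 ↦ 1  <
p1 = 2, p2 = 0 ↦ 0  <
p1 = 2, p2 = 1 ↦ 1  <
p1 = 2, p2 = 2 ↦ 2  ≥
So 2 of the 9 assignments meet the threshold.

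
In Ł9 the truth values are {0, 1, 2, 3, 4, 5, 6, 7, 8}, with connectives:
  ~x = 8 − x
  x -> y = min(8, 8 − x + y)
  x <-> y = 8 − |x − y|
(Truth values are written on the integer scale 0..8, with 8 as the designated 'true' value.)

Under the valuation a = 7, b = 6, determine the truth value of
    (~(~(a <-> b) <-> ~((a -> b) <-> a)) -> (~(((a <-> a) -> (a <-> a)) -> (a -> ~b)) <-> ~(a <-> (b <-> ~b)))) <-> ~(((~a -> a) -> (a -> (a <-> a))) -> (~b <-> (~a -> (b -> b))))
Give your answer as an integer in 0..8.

a <-> b = 7 <-> 6 = 7
~(a <-> b) = ~7 = 1
a -> b = 7 -> 6 = 7
(a -> b) <-> a = 7 <-> 7 = 8
~((a -> b) <-> a) = ~8 = 0
~(a <-> b) <-> ~((a -> b) <-> a) = 1 <-> 0 = 7
~(~(a <-> b) <-> ~((a -> b) <-> a)) = ~7 = 1
a <-> a = 7 <-> 7 = 8
a <-> a = 7 <-> 7 = 8
(a <-> a) -> (a <-> a) = 8 -> 8 = 8
~b = ~6 = 2
a -> ~b = 7 -> 2 = 3
((a <-> a) -> (a <-> a)) -> (a -> ~b) = 8 -> 3 = 3
~(((a <-> a) -> (a <-> a)) -> (a -> ~b)) = ~3 = 5
~b = ~6 = 2
b <-> ~b = 6 <-> 2 = 4
a <-> (b <-> ~b) = 7 <-> 4 = 5
~(a <-> (b <-> ~b)) = ~5 = 3
~(((a <-> a) -> (a <-> a)) -> (a -> ~b)) <-> ~(a <-> (b <-> ~b)) = 5 <-> 3 = 6
~(~(a <-> b) <-> ~((a -> b) <-> a)) -> (~(((a <-> a) -> (a <-> a)) -> (a -> ~b)) <-> ~(a <-> (b <-> ~b))) = 1 -> 6 = 8
~a = ~7 = 1
~a -> a = 1 -> 7 = 8
a <-> a = 7 <-> 7 = 8
a -> (a <-> a) = 7 -> 8 = 8
(~a -> a) -> (a -> (a <-> a)) = 8 -> 8 = 8
~b = ~6 = 2
~a = ~7 = 1
b -> b = 6 -> 6 = 8
~a -> (b -> b) = 1 -> 8 = 8
~b <-> (~a -> (b -> b)) = 2 <-> 8 = 2
((~a -> a) -> (a -> (a <-> a))) -> (~b <-> (~a -> (b -> b))) = 8 -> 2 = 2
~(((~a -> a) -> (a -> (a <-> a))) -> (~b <-> (~a -> (b -> b)))) = ~2 = 6
(~(~(a <-> b) <-> ~((a -> b) <-> a)) -> (~(((a <-> a) -> (a <-> a)) -> (a -> ~b)) <-> ~(a <-> (b <-> ~b)))) <-> ~(((~a -> a) -> (a -> (a <-> a))) -> (~b <-> (~a -> (b -> b)))) = 8 <-> 6 = 6

6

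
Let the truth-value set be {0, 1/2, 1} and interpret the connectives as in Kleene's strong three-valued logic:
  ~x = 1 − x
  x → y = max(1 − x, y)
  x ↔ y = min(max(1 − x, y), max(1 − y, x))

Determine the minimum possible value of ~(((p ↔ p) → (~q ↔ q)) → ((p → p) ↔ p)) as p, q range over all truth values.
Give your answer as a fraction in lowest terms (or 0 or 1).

Take p = 0, q = 0:
p ↔ p = 0 ↔ 0 = 1
~q = ~0 = 1
~q ↔ q = 1 ↔ 0 = 0
(p ↔ p) → (~q ↔ q) = 1 → 0 = 0
p → p = 0 → 0 = 1
(p → p) ↔ p = 1 ↔ 0 = 0
((p ↔ p) → (~q ↔ q)) → ((p → p) ↔ p) = 0 → 0 = 1
~(((p ↔ p) → (~q ↔ q)) → ((p → p) ↔ p)) = ~1 = 0
No assignment yields a value below 0, so this is the minimum.

0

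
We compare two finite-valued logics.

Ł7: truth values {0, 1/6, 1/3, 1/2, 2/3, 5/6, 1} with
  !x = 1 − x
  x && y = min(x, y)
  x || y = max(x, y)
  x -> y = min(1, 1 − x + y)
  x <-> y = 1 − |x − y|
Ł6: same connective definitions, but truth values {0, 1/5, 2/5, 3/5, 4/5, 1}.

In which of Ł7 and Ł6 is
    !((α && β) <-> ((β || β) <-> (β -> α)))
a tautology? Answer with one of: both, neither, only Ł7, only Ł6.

In Ł7: at α = 0, β = 0 the value is 0 — not a tautology.
In Ł6: at α = 0, β = 0 the value is 0 — not a tautology.

neither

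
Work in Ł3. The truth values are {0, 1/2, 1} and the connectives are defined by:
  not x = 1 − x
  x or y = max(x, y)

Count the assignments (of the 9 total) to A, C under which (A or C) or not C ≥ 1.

A = 0, C = 0 ↦ 1  ≥
A = 0, C = 1/2 ↦ 1/2  <
A = 0, C = 1 ↦ 1  ≥
A = 1/2, C = 0 ↦ 1  ≥
A = 1/2, C = 1/2 ↦ 1/2  <
A = 1/2, C = 1 ↦ 1  ≥
A = 1, C = 0 ↦ 1  ≥
A = 1, C = 1/2 ↦ 1  ≥
A = 1, C = 1 ↦ 1  ≥
So 7 of the 9 assignments meet the threshold.

7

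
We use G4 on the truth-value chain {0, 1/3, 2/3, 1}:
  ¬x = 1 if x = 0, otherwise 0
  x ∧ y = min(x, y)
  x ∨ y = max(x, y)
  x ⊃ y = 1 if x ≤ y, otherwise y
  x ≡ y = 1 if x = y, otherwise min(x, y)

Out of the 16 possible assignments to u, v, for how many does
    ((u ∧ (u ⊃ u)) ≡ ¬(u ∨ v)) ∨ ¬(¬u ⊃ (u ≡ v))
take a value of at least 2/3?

3

u = 0, v = 0 ↦ 0  <
u = 0, v = 1/3 ↦ 1  ≥
u = 0, v = 2/3 ↦ 1  ≥
u = 0, v = 1 ↦ 1  ≥
u = 1/3, v = 0 ↦ 0  <
u = 1/3, v = 1/3 ↦ 0  <
u = 1/3, v = 2/3 ↦ 0  <
u = 1/3, v = 1 ↦ 0  <
u = 2/3, v = 0 ↦ 0  <
u = 2/3, v = 1/3 ↦ 0  <
u = 2/3, v = 2/3 ↦ 0  <
u = 2/3, v = 1 ↦ 0  <
u = 1, v = 0 ↦ 0  <
u = 1, v = 1/3 ↦ 0  <
u = 1, v = 2/3 ↦ 0  <
u = 1, v = 1 ↦ 0  <
So 3 of the 16 assignments meet the threshold.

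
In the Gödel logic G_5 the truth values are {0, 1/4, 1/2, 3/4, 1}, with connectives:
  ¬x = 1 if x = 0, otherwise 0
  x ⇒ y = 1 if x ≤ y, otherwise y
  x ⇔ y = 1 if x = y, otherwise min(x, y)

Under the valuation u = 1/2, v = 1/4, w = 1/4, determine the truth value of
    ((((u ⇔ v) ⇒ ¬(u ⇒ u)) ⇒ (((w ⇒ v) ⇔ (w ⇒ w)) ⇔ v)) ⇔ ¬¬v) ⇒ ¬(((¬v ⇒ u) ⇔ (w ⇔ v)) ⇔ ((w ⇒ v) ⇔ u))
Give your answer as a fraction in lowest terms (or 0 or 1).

u ⇔ v = 1/2 ⇔ 1/4 = 1/4
u ⇒ u = 1/2 ⇒ 1/2 = 1
¬(u ⇒ u) = ¬1 = 0
(u ⇔ v) ⇒ ¬(u ⇒ u) = 1/4 ⇒ 0 = 0
w ⇒ v = 1/4 ⇒ 1/4 = 1
w ⇒ w = 1/4 ⇒ 1/4 = 1
(w ⇒ v) ⇔ (w ⇒ w) = 1 ⇔ 1 = 1
((w ⇒ v) ⇔ (w ⇒ w)) ⇔ v = 1 ⇔ 1/4 = 1/4
((u ⇔ v) ⇒ ¬(u ⇒ u)) ⇒ (((w ⇒ v) ⇔ (w ⇒ w)) ⇔ v) = 0 ⇒ 1/4 = 1
¬v = ¬1/4 = 0
¬¬v = ¬0 = 1
(((u ⇔ v) ⇒ ¬(u ⇒ u)) ⇒ (((w ⇒ v) ⇔ (w ⇒ w)) ⇔ v)) ⇔ ¬¬v = 1 ⇔ 1 = 1
¬v = ¬1/4 = 0
¬v ⇒ u = 0 ⇒ 1/2 = 1
w ⇔ v = 1/4 ⇔ 1/4 = 1
(¬v ⇒ u) ⇔ (w ⇔ v) = 1 ⇔ 1 = 1
w ⇒ v = 1/4 ⇒ 1/4 = 1
(w ⇒ v) ⇔ u = 1 ⇔ 1/2 = 1/2
((¬v ⇒ u) ⇔ (w ⇔ v)) ⇔ ((w ⇒ v) ⇔ u) = 1 ⇔ 1/2 = 1/2
¬(((¬v ⇒ u) ⇔ (w ⇔ v)) ⇔ ((w ⇒ v) ⇔ u)) = ¬1/2 = 0
((((u ⇔ v) ⇒ ¬(u ⇒ u)) ⇒ (((w ⇒ v) ⇔ (w ⇒ w)) ⇔ v)) ⇔ ¬¬v) ⇒ ¬(((¬v ⇒ u) ⇔ (w ⇔ v)) ⇔ ((w ⇒ v) ⇔ u)) = 1 ⇒ 0 = 0

0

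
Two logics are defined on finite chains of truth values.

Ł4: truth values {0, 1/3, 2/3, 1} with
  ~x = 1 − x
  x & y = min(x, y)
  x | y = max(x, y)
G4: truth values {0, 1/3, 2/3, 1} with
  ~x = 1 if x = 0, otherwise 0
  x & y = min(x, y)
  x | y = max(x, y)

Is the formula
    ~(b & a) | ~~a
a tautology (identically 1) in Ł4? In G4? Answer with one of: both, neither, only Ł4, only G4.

In Ł4: at a = 1/3, b = 1/3 the value is 2/3 — not a tautology.
In G4: every assignment gives 1 — tautology.

only G4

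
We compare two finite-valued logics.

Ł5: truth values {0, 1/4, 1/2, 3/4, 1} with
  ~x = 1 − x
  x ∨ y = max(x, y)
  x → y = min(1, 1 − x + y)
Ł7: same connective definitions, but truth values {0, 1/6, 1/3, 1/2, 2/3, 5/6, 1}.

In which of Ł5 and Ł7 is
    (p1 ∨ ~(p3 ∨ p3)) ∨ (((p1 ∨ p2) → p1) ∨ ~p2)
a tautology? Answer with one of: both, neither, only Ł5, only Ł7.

In Ł5: at p1 = 0, p2 = 1/4, p3 = 1/4 the value is 3/4 — not a tautology.
In Ł7: at p1 = 0, p2 = 1/6, p3 = 1/6 the value is 5/6 — not a tautology.

neither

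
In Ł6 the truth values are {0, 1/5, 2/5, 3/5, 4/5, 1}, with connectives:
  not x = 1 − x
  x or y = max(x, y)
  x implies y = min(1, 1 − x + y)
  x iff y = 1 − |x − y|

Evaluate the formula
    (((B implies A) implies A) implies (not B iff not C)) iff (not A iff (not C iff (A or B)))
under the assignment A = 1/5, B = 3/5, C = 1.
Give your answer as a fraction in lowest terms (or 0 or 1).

B implies A = 3/5 implies 1/5 = 3/5
(B implies A) implies A = 3/5 implies 1/5 = 3/5
not B = not 3/5 = 2/5
not C = not 1 = 0
not B iff not C = 2/5 iff 0 = 3/5
((B implies A) implies A) implies (not B iff not C) = 3/5 implies 3/5 = 1
not A = not 1/5 = 4/5
not C = not 1 = 0
A or B = 1/5 or 3/5 = 3/5
not C iff (A or B) = 0 iff 3/5 = 2/5
not A iff (not C iff (A or B)) = 4/5 iff 2/5 = 3/5
(((B implies A) implies A) implies (not B iff not C)) iff (not A iff (not C iff (A or B))) = 1 iff 3/5 = 3/5

3/5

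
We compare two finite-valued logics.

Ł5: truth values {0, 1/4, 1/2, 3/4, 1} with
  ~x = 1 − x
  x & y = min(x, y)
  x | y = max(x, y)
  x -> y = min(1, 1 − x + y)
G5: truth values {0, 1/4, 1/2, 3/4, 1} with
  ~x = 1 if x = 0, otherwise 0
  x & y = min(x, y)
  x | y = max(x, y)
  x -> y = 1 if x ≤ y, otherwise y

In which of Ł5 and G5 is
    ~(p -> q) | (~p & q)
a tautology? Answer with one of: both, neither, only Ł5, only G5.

neither

In Ł5: at p = 0, q = 0 the value is 0 — not a tautology.
In G5: at p = 0, q = 0 the value is 0 — not a tautology.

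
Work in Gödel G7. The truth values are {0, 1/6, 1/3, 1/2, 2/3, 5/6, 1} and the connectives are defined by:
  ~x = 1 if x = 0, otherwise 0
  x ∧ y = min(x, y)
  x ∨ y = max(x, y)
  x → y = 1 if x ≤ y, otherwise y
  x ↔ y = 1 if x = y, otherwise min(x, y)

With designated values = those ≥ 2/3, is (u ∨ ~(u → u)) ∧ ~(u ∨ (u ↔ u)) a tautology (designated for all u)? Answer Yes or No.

Counterexample: take u = 0.
u → u = 0 → 0 = 1
~(u → u) = ~1 = 0
u ∨ ~(u → u) = 0 ∨ 0 = 0
u ↔ u = 0 ↔ 0 = 1
u ∨ (u ↔ u) = 0 ∨ 1 = 1
~(u ∨ (u ↔ u)) = ~1 = 0
(u ∨ ~(u → u)) ∧ ~(u ∨ (u ↔ u)) = 0 ∧ 0 = 0
This gives 0, which is below 2/3.

No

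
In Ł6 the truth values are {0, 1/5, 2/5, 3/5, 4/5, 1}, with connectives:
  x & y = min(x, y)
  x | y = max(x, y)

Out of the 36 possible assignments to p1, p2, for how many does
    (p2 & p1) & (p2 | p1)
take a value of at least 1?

value 1: 1 assignment (counts)
value 4/5: 3 assignments
value 3/5: 5 assignments
value 2/5: 7 assignments
value 1/5: 9 assignments
value 0: 11 assignments
So 1 of the 36 assignments meets the threshold.

1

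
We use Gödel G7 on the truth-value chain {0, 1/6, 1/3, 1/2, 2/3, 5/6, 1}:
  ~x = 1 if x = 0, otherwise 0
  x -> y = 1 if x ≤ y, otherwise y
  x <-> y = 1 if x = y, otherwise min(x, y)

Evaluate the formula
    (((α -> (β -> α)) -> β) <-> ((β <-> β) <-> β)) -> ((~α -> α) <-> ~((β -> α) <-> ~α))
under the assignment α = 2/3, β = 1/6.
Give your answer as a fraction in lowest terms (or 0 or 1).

β -> α = 1/6 -> 2/3 = 1
α -> (β -> α) = 2/3 -> 1 = 1
(α -> (β -> α)) -> β = 1 -> 1/6 = 1/6
β <-> β = 1/6 <-> 1/6 = 1
(β <-> β) <-> β = 1 <-> 1/6 = 1/6
((α -> (β -> α)) -> β) <-> ((β <-> β) <-> β) = 1/6 <-> 1/6 = 1
~α = ~2/3 = 0
~α -> α = 0 -> 2/3 = 1
β -> α = 1/6 -> 2/3 = 1
~α = ~2/3 = 0
(β -> α) <-> ~α = 1 <-> 0 = 0
~((β -> α) <-> ~α) = ~0 = 1
(~α -> α) <-> ~((β -> α) <-> ~α) = 1 <-> 1 = 1
(((α -> (β -> α)) -> β) <-> ((β <-> β) <-> β)) -> ((~α -> α) <-> ~((β -> α) <-> ~α)) = 1 -> 1 = 1

1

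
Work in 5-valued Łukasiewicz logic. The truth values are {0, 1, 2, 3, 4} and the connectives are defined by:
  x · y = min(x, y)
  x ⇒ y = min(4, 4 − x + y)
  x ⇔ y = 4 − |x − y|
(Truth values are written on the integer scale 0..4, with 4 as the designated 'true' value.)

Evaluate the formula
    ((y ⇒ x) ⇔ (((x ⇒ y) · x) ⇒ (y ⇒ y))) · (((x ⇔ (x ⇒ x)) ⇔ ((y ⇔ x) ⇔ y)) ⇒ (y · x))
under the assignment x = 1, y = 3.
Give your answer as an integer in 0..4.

2

y ⇒ x = 3 ⇒ 1 = 2
x ⇒ y = 1 ⇒ 3 = 4
(x ⇒ y) · x = 4 · 1 = 1
y ⇒ y = 3 ⇒ 3 = 4
((x ⇒ y) · x) ⇒ (y ⇒ y) = 1 ⇒ 4 = 4
(y ⇒ x) ⇔ (((x ⇒ y) · x) ⇒ (y ⇒ y)) = 2 ⇔ 4 = 2
x ⇒ x = 1 ⇒ 1 = 4
x ⇔ (x ⇒ x) = 1 ⇔ 4 = 1
y ⇔ x = 3 ⇔ 1 = 2
(y ⇔ x) ⇔ y = 2 ⇔ 3 = 3
(x ⇔ (x ⇒ x)) ⇔ ((y ⇔ x) ⇔ y) = 1 ⇔ 3 = 2
y · x = 3 · 1 = 1
((x ⇔ (x ⇒ x)) ⇔ ((y ⇔ x) ⇔ y)) ⇒ (y · x) = 2 ⇒ 1 = 3
((y ⇒ x) ⇔ (((x ⇒ y) · x) ⇒ (y ⇒ y))) · (((x ⇔ (x ⇒ x)) ⇔ ((y ⇔ x) ⇔ y)) ⇒ (y · x)) = 2 · 3 = 2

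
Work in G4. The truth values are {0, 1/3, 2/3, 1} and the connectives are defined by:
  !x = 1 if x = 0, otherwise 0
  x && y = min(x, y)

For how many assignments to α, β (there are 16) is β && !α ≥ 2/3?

α = 0, β = 0 ↦ 0  <
α = 0, β = 1/3 ↦ 1/3  <
α = 0, β = 2/3 ↦ 2/3  ≥
α = 0, β = 1 ↦ 1  ≥
α = 1/3, β = 0 ↦ 0  <
α = 1/3, β = 1/3 ↦ 0  <
α = 1/3, β = 2/3 ↦ 0  <
α = 1/3, β = 1 ↦ 0  <
α = 2/3, β = 0 ↦ 0  <
α = 2/3, β = 1/3 ↦ 0  <
α = 2/3, β = 2/3 ↦ 0  <
α = 2/3, β = 1 ↦ 0  <
α = 1, β = 0 ↦ 0  <
α = 1, β = 1/3 ↦ 0  <
α = 1, β = 2/3 ↦ 0  <
α = 1, β = 1 ↦ 0  <
So 2 of the 16 assignments meet the threshold.

2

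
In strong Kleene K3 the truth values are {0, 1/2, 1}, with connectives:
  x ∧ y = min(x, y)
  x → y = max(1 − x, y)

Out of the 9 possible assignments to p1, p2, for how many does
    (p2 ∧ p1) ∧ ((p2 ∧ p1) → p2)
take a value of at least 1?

p1 = 0, p2 = 0 ↦ 0  <
p1 = 0, p2 = 1/2 ↦ 0  <
p1 = 0, p2 = 1 ↦ 0  <
p1 = 1/2, p2 = 0 ↦ 0  <
p1 = 1/2, p2 = 1/2 ↦ 1/2  <
p1 = 1/2, p2 = 1 ↦ 1/2  <
p1 = 1, p2 = 0 ↦ 0  <
p1 = 1, p2 = 1/2 ↦ 1/2  <
p1 = 1, p2 = 1 ↦ 1  ≥
So 1 of the 9 assignments meets the threshold.

1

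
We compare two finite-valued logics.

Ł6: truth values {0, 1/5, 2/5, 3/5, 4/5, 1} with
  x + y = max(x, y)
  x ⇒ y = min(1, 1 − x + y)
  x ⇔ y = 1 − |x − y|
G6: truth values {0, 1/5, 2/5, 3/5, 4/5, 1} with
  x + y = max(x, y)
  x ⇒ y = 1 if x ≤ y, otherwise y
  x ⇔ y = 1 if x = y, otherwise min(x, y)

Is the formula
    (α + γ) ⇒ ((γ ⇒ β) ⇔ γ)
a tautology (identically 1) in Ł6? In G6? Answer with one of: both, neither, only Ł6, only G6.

In Ł6: at α = 0, β = 0, γ = 4/5 the value is 3/5 — not a tautology.
In G6: at α = 0, β = 0, γ = 1/5 the value is 0 — not a tautology.

neither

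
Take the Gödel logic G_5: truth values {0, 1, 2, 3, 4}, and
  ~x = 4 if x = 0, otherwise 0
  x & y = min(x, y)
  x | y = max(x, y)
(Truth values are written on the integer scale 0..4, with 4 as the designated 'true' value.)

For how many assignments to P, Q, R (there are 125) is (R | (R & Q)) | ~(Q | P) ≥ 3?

value 4: 29 assignments (counts)
value 3: 24 assignments (counts)
value 2: 24 assignments
value 1: 24 assignments
value 0: 24 assignments
So 53 of the 125 assignments meet the threshold.

53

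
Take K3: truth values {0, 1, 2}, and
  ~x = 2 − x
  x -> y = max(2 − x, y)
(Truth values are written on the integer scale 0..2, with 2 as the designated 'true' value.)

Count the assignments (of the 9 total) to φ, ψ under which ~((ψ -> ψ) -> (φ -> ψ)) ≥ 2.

1

φ = 0, ψ = 0 ↦ 0  <
φ = 0, ψ = 1 ↦ 0  <
φ = 0, ψ = 2 ↦ 0  <
φ = 1, ψ = 0 ↦ 1  <
φ = 1, ψ = 1 ↦ 1  <
φ = 1, ψ = 2 ↦ 0  <
φ = 2, ψ = 0 ↦ 2  ≥
φ = 2, ψ = 1 ↦ 1  <
φ = 2, ψ = 2 ↦ 0  <
So 1 of the 9 assignments meets the threshold.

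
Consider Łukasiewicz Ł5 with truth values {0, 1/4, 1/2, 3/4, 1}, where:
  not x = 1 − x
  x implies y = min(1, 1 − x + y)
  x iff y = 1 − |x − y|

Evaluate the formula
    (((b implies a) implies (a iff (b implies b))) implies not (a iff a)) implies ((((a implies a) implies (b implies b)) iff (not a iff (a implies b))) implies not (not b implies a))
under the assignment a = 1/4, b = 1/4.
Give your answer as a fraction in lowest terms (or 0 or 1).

1

b implies a = 1/4 implies 1/4 = 1
b implies b = 1/4 implies 1/4 = 1
a iff (b implies b) = 1/4 iff 1 = 1/4
(b implies a) implies (a iff (b implies b)) = 1 implies 1/4 = 1/4
a iff a = 1/4 iff 1/4 = 1
not (a iff a) = not 1 = 0
((b implies a) implies (a iff (b implies b))) implies not (a iff a) = 1/4 implies 0 = 3/4
a implies a = 1/4 implies 1/4 = 1
b implies b = 1/4 implies 1/4 = 1
(a implies a) implies (b implies b) = 1 implies 1 = 1
not a = not 1/4 = 3/4
a implies b = 1/4 implies 1/4 = 1
not a iff (a implies b) = 3/4 iff 1 = 3/4
((a implies a) implies (b implies b)) iff (not a iff (a implies b)) = 1 iff 3/4 = 3/4
not b = not 1/4 = 3/4
not b implies a = 3/4 implies 1/4 = 1/2
not (not b implies a) = not 1/2 = 1/2
(((a implies a) implies (b implies b)) iff (not a iff (a implies b))) implies not (not b implies a) = 3/4 implies 1/2 = 3/4
(((b implies a) implies (a iff (b implies b))) implies not (a iff a)) implies ((((a implies a) implies (b implies b)) iff (not a iff (a implies b))) implies not (not b implies a)) = 3/4 implies 3/4 = 1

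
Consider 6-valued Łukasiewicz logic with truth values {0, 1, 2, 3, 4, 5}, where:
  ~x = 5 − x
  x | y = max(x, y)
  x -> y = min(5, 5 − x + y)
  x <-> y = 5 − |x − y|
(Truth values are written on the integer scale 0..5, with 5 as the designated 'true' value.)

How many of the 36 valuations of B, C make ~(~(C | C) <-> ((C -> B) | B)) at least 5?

value 5: 1 assignment (counts)
value 4: 3 assignments
value 3: 5 assignments
value 2: 7 assignments
value 1: 9 assignments
value 0: 11 assignments
So 1 of the 36 assignments meets the threshold.

1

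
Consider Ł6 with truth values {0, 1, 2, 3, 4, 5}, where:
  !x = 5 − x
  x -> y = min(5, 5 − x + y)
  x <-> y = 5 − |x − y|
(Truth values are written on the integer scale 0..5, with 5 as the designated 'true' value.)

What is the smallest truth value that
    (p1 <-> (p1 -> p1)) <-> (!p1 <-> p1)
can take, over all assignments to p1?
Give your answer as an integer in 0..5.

0

Take p1 = 5:
p1 -> p1 = 5 -> 5 = 5
p1 <-> (p1 -> p1) = 5 <-> 5 = 5
!p1 = !5 = 0
!p1 <-> p1 = 0 <-> 5 = 0
(p1 <-> (p1 -> p1)) <-> (!p1 <-> p1) = 5 <-> 0 = 0
No assignment yields a value below 0, so this is the minimum.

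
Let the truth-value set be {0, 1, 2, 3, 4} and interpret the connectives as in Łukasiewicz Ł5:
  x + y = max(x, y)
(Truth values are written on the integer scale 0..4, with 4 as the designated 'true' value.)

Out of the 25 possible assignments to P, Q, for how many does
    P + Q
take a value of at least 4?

value 4: 9 assignments (counts)
value 3: 7 assignments
value 2: 5 assignments
value 1: 3 assignments
value 0: 1 assignment
So 9 of the 25 assignments meet the threshold.

9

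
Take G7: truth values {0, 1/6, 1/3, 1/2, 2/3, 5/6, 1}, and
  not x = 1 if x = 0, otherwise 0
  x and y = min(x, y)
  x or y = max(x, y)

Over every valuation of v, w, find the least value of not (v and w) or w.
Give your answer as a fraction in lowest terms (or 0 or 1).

Take v = 1/6, w = 1/6:
v and w = 1/6 and 1/6 = 1/6
not (v and w) = not 1/6 = 0
not (v and w) or w = 0 or 1/6 = 1/6
No assignment yields a value below 1/6, so this is the minimum.

1/6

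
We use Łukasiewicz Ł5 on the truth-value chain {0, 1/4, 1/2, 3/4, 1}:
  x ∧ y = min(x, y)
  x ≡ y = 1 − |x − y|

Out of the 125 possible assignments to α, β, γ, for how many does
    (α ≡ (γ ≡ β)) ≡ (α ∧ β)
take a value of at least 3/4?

65

value 1: 24 assignments (counts)
value 3/4: 41 assignments (counts)
value 1/2: 34 assignments
value 1/4: 19 assignments
value 0: 7 assignments
So 65 of the 125 assignments meet the threshold.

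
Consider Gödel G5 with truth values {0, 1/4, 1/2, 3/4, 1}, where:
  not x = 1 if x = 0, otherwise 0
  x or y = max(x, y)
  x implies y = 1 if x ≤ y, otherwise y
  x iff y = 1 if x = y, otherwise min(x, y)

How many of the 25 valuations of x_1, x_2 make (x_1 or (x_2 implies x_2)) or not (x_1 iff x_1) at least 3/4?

value 1: 25 assignments (counts)
So 25 of the 25 assignments meet the threshold.

25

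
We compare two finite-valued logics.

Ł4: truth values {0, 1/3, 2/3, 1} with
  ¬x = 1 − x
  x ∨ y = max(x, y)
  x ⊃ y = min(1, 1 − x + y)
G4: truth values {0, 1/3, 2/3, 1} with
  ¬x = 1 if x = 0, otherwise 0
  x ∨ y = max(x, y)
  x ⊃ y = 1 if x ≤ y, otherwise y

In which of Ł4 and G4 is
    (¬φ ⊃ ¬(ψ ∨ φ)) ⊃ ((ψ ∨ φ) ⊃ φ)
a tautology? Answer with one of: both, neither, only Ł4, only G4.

only Ł4

In Ł4: every assignment gives 1 — tautology.
In G4: at φ = 1/3, ψ = 2/3 the value is 1/3 — not a tautology.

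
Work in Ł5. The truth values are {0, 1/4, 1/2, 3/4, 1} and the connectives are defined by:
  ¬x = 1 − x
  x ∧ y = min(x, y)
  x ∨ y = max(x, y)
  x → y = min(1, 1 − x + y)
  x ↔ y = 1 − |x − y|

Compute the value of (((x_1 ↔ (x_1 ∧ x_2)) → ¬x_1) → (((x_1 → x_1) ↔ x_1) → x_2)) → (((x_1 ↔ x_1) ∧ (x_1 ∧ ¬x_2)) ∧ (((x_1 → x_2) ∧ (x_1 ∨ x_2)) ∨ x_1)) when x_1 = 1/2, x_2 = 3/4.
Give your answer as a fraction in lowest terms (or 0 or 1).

x_1 ∧ x_2 = 1/2 ∧ 3/4 = 1/2
x_1 ↔ (x_1 ∧ x_2) = 1/2 ↔ 1/2 = 1
¬x_1 = ¬1/2 = 1/2
(x_1 ↔ (x_1 ∧ x_2)) → ¬x_1 = 1 → 1/2 = 1/2
x_1 → x_1 = 1/2 → 1/2 = 1
(x_1 → x_1) ↔ x_1 = 1 ↔ 1/2 = 1/2
((x_1 → x_1) ↔ x_1) → x_2 = 1/2 → 3/4 = 1
((x_1 ↔ (x_1 ∧ x_2)) → ¬x_1) → (((x_1 → x_1) ↔ x_1) → x_2) = 1/2 → 1 = 1
x_1 ↔ x_1 = 1/2 ↔ 1/2 = 1
¬x_2 = ¬3/4 = 1/4
x_1 ∧ ¬x_2 = 1/2 ∧ 1/4 = 1/4
(x_1 ↔ x_1) ∧ (x_1 ∧ ¬x_2) = 1 ∧ 1/4 = 1/4
x_1 → x_2 = 1/2 → 3/4 = 1
x_1 ∨ x_2 = 1/2 ∨ 3/4 = 3/4
(x_1 → x_2) ∧ (x_1 ∨ x_2) = 1 ∧ 3/4 = 3/4
((x_1 → x_2) ∧ (x_1 ∨ x_2)) ∨ x_1 = 3/4 ∨ 1/2 = 3/4
((x_1 ↔ x_1) ∧ (x_1 ∧ ¬x_2)) ∧ (((x_1 → x_2) ∧ (x_1 ∨ x_2)) ∨ x_1) = 1/4 ∧ 3/4 = 1/4
(((x_1 ↔ (x_1 ∧ x_2)) → ¬x_1) → (((x_1 → x_1) ↔ x_1) → x_2)) → (((x_1 ↔ x_1) ∧ (x_1 ∧ ¬x_2)) ∧ (((x_1 → x_2) ∧ (x_1 ∨ x_2)) ∨ x_1)) = 1 → 1/4 = 1/4

1/4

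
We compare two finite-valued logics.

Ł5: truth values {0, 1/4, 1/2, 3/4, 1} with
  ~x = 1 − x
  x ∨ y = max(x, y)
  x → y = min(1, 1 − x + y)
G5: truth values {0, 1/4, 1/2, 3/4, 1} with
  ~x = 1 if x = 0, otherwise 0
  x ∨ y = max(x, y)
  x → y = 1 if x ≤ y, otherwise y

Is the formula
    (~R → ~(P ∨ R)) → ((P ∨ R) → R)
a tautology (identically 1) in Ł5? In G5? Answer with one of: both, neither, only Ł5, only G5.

In Ł5: every assignment gives 1 — tautology.
In G5: at P = 1/2, R = 1/4 the value is 1/4 — not a tautology.

only Ł5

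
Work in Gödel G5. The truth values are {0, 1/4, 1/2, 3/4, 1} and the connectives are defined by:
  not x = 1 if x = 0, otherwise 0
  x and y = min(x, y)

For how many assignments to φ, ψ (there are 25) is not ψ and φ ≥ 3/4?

value 1: 1 assignment (counts)
value 3/4: 1 assignment (counts)
value 1/2: 1 assignment
value 1/4: 1 assignment
value 0: 21 assignments
So 2 of the 25 assignments meet the threshold.

2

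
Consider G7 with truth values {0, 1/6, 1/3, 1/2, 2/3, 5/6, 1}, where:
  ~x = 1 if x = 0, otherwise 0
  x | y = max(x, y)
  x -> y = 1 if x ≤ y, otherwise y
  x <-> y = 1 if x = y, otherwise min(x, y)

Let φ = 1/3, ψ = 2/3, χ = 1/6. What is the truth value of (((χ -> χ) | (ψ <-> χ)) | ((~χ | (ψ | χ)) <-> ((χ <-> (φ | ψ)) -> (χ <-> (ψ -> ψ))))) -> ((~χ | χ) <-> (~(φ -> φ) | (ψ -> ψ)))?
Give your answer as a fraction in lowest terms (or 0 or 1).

χ -> χ = 1/6 -> 1/6 = 1
ψ <-> χ = 2/3 <-> 1/6 = 1/6
(χ -> χ) | (ψ <-> χ) = 1 | 1/6 = 1
~χ = ~1/6 = 0
ψ | χ = 2/3 | 1/6 = 2/3
~χ | (ψ | χ) = 0 | 2/3 = 2/3
φ | ψ = 1/3 | 2/3 = 2/3
χ <-> (φ | ψ) = 1/6 <-> 2/3 = 1/6
ψ -> ψ = 2/3 -> 2/3 = 1
χ <-> (ψ -> ψ) = 1/6 <-> 1 = 1/6
(χ <-> (φ | ψ)) -> (χ <-> (ψ -> ψ)) = 1/6 -> 1/6 = 1
(~χ | (ψ | χ)) <-> ((χ <-> (φ | ψ)) -> (χ <-> (ψ -> ψ))) = 2/3 <-> 1 = 2/3
((χ -> χ) | (ψ <-> χ)) | ((~χ | (ψ | χ)) <-> ((χ <-> (φ | ψ)) -> (χ <-> (ψ -> ψ)))) = 1 | 2/3 = 1
~χ = ~1/6 = 0
~χ | χ = 0 | 1/6 = 1/6
φ -> φ = 1/3 -> 1/3 = 1
~(φ -> φ) = ~1 = 0
ψ -> ψ = 2/3 -> 2/3 = 1
~(φ -> φ) | (ψ -> ψ) = 0 | 1 = 1
(~χ | χ) <-> (~(φ -> φ) | (ψ -> ψ)) = 1/6 <-> 1 = 1/6
(((χ -> χ) | (ψ <-> χ)) | ((~χ | (ψ | χ)) <-> ((χ <-> (φ | ψ)) -> (χ <-> (ψ -> ψ))))) -> ((~χ | χ) <-> (~(φ -> φ) | (ψ -> ψ))) = 1 -> 1/6 = 1/6

1/6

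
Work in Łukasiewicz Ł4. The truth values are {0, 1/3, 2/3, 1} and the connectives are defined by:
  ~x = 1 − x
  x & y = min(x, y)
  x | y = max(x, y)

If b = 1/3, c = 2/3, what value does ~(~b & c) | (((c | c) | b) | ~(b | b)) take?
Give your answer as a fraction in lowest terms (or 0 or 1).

~b = ~1/3 = 2/3
~b & c = 2/3 & 2/3 = 2/3
~(~b & c) = ~2/3 = 1/3
c | c = 2/3 | 2/3 = 2/3
(c | c) | b = 2/3 | 1/3 = 2/3
b | b = 1/3 | 1/3 = 1/3
~(b | b) = ~1/3 = 2/3
((c | c) | b) | ~(b | b) = 2/3 | 2/3 = 2/3
~(~b & c) | (((c | c) | b) | ~(b | b)) = 1/3 | 2/3 = 2/3

2/3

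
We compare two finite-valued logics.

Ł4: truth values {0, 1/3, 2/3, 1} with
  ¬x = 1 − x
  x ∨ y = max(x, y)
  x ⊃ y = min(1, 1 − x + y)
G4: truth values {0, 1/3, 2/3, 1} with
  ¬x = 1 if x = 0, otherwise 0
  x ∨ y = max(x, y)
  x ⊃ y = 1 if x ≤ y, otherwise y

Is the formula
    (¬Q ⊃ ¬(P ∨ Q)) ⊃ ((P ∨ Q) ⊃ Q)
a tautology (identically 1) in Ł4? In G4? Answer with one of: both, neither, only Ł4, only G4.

only Ł4

In Ł4: every assignment gives 1 — tautology.
In G4: at P = 2/3, Q = 1/3 the value is 1/3 — not a tautology.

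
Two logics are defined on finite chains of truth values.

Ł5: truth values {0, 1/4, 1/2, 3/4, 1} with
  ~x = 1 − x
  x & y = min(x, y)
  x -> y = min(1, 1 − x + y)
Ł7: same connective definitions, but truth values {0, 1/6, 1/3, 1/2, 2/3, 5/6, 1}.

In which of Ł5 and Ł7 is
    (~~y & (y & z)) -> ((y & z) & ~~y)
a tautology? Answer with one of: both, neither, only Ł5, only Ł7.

In Ł5: every assignment gives 1 — tautology.
In Ł7: every assignment gives 1 — tautology.

both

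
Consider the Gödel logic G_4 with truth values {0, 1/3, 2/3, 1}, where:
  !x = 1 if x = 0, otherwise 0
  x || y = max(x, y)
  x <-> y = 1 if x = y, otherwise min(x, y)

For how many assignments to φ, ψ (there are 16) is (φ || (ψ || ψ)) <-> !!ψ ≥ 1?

φ = 0, ψ = 0 ↦ 1  ≥
φ = 0, ψ = 1/3 ↦ 1/3  <
φ = 0, ψ = 2/3 ↦ 2/3  <
φ = 0, ψ = 1 ↦ 1  ≥
φ = 1/3, ψ = 0 ↦ 0  <
φ = 1/3, ψ = 1/3 ↦ 1/3  <
φ = 1/3, ψ = 2/3 ↦ 2/3  <
φ = 1/3, ψ = 1 ↦ 1  ≥
φ = 2/3, ψ = 0 ↦ 0  <
φ = 2/3, ψ = 1/3 ↦ 2/3  <
φ = 2/3, ψ = 2/3 ↦ 2/3  <
φ = 2/3, ψ = 1 ↦ 1  ≥
φ = 1, ψ = 0 ↦ 0  <
φ = 1, ψ = 1/3 ↦ 1  ≥
φ = 1, ψ = 2/3 ↦ 1  ≥
φ = 1, ψ = 1 ↦ 1  ≥
So 7 of the 16 assignments meet the threshold.

7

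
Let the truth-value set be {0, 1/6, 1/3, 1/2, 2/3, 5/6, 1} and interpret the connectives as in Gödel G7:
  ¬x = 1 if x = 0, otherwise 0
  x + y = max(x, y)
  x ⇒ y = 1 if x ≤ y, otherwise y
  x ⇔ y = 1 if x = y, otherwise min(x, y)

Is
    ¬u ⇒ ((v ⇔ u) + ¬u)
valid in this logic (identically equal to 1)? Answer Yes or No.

Yes

At u = 1, v = 5/6, for instance:
¬u = ¬1 = 0
v ⇔ u = 5/6 ⇔ 1 = 5/6
(v ⇔ u) + ¬u = 5/6 + 0 = 5/6
¬u ⇒ ((v ⇔ u) + ¬u) = 0 ⇒ 5/6 = 1
and checking the remaining 48 assignments likewise gives ≥ 1 in every case.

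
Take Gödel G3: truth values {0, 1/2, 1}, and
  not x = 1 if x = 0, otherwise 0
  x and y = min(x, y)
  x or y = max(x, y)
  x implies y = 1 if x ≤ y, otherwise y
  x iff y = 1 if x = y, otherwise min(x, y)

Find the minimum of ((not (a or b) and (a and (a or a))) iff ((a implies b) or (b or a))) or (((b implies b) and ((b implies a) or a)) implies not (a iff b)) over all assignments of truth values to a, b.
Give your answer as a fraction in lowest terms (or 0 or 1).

0

Take a = 0, b = 0:
a or b = 0 or 0 = 0
not (a or b) = not 0 = 1
a or a = 0 or 0 = 0
a and (a or a) = 0 and 0 = 0
not (a or b) and (a and (a or a)) = 1 and 0 = 0
a implies b = 0 implies 0 = 1
b or a = 0 or 0 = 0
(a implies b) or (b or a) = 1 or 0 = 1
(not (a or b) and (a and (a or a))) iff ((a implies b) or (b or a)) = 0 iff 1 = 0
b implies b = 0 implies 0 = 1
b implies a = 0 implies 0 = 1
(b implies a) or a = 1 or 0 = 1
(b implies b) and ((b implies a) or a) = 1 and 1 = 1
a iff b = 0 iff 0 = 1
not (a iff b) = not 1 = 0
((b implies b) and ((b implies a) or a)) implies not (a iff b) = 1 implies 0 = 0
((not (a or b) and (a and (a or a))) iff ((a implies b) or (b or a))) or (((b implies b) and ((b implies a) or a)) implies not (a iff b)) = 0 or 0 = 0
No assignment yields a value below 0, so this is the minimum.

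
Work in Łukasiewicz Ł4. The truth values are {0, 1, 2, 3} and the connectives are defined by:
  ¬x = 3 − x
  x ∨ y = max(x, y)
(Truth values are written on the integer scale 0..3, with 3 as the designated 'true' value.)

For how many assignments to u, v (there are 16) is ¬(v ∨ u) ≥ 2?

4

u = 0, v = 0 ↦ 3  ≥
u = 0, v = 1 ↦ 2  ≥
u = 0, v = 2 ↦ 1  <
u = 0, v = 3 ↦ 0  <
u = 1, v = 0 ↦ 2  ≥
u = 1, v = 1 ↦ 2  ≥
u = 1, v = 2 ↦ 1  <
u = 1, v = 3 ↦ 0  <
u = 2, v = 0 ↦ 1  <
u = 2, v = 1 ↦ 1  <
u = 2, v = 2 ↦ 1  <
u = 2, v = 3 ↦ 0  <
u = 3, v = 0 ↦ 0  <
u = 3, v = 1 ↦ 0  <
u = 3, v = 2 ↦ 0  <
u = 3, v = 3 ↦ 0  <
So 4 of the 16 assignments meet the threshold.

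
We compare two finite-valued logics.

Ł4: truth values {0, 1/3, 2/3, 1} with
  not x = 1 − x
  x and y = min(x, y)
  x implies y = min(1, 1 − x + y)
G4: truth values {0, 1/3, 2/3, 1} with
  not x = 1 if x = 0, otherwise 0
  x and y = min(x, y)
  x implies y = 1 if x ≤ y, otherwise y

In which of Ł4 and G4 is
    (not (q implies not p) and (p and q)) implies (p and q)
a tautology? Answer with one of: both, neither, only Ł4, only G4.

In Ł4: every assignment gives 1 — tautology.
In G4: every assignment gives 1 — tautology.

both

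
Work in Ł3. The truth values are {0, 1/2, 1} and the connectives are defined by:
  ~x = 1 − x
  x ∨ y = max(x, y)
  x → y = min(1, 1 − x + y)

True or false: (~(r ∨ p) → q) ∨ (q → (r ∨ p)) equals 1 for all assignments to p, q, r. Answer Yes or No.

No

Counterexample: take p = 0, q = 1/2, r = 0.
r ∨ p = 0 ∨ 0 = 0
~(r ∨ p) = ~0 = 1
~(r ∨ p) → q = 1 → 1/2 = 1/2
r ∨ p = 0 ∨ 0 = 0
q → (r ∨ p) = 1/2 → 0 = 1/2
(~(r ∨ p) → q) ∨ (q → (r ∨ p)) = 1/2 ∨ 1/2 = 1/2
This gives 1/2 ≠ 1.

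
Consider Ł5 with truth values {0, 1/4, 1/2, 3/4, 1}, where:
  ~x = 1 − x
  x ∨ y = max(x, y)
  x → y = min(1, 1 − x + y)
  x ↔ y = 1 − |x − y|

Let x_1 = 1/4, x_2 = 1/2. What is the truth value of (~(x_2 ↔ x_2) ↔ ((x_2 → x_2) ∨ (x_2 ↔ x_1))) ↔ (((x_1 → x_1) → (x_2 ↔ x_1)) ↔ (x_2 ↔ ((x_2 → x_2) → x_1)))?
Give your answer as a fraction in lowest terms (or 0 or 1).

x_2 ↔ x_2 = 1/2 ↔ 1/2 = 1
~(x_2 ↔ x_2) = ~1 = 0
x_2 → x_2 = 1/2 → 1/2 = 1
x_2 ↔ x_1 = 1/2 ↔ 1/4 = 3/4
(x_2 → x_2) ∨ (x_2 ↔ x_1) = 1 ∨ 3/4 = 1
~(x_2 ↔ x_2) ↔ ((x_2 → x_2) ∨ (x_2 ↔ x_1)) = 0 ↔ 1 = 0
x_1 → x_1 = 1/4 → 1/4 = 1
x_2 ↔ x_1 = 1/2 ↔ 1/4 = 3/4
(x_1 → x_1) → (x_2 ↔ x_1) = 1 → 3/4 = 3/4
x_2 → x_2 = 1/2 → 1/2 = 1
(x_2 → x_2) → x_1 = 1 → 1/4 = 1/4
x_2 ↔ ((x_2 → x_2) → x_1) = 1/2 ↔ 1/4 = 3/4
((x_1 → x_1) → (x_2 ↔ x_1)) ↔ (x_2 ↔ ((x_2 → x_2) → x_1)) = 3/4 ↔ 3/4 = 1
(~(x_2 ↔ x_2) ↔ ((x_2 → x_2) ∨ (x_2 ↔ x_1))) ↔ (((x_1 → x_1) → (x_2 ↔ x_1)) ↔ (x_2 ↔ ((x_2 → x_2) → x_1))) = 0 ↔ 1 = 0

0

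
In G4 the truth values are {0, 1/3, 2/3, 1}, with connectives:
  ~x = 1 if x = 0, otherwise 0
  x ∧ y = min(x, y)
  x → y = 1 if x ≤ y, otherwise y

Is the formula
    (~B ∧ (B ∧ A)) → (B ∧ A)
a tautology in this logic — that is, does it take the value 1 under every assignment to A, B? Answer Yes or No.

A = 0, B = 0 ↦ 1
A = 0, B = 1/3 ↦ 1
A = 0, B = 2/3 ↦ 1
A = 0, B = 1 ↦ 1
A = 1/3, B = 0 ↦ 1
A = 1/3, B = 1/3 ↦ 1
A = 1/3, B = 2/3 ↦ 1
A = 1/3, B = 1 ↦ 1
A = 2/3, B = 0 ↦ 1
A = 2/3, B = 1/3 ↦ 1
A = 2/3, B = 2/3 ↦ 1
A = 2/3, B = 1 ↦ 1
A = 1, B = 0 ↦ 1
A = 1, B = 1/3 ↦ 1
A = 1, B = 2/3 ↦ 1
A = 1, B = 1 ↦ 1
Every assignment gives a value ≥ 1.

Yes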